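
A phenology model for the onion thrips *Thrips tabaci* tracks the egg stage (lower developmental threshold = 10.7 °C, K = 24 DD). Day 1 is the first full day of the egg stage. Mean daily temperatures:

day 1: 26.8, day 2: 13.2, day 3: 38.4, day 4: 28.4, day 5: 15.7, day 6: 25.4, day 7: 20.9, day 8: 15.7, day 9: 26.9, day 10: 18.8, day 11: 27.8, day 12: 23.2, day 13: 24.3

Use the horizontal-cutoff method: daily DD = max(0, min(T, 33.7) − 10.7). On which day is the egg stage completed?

day 3

Daily DD above 10.7 °C (capped at 23.0): 16.1, 2.5, 23.0, 17.7, 5.0, 14.7, 10.2, 5.0, 16.2, 8.1, 17.1, 12.5, 13.6.
Cumulative: 16.1, 18.6, 41.6, 59.3, 64.3, 79.0, 89.2, 94.2, 110.4, 118.5, 135.6, 148.1, 161.7.
The total first reaches 24 DD on day 3.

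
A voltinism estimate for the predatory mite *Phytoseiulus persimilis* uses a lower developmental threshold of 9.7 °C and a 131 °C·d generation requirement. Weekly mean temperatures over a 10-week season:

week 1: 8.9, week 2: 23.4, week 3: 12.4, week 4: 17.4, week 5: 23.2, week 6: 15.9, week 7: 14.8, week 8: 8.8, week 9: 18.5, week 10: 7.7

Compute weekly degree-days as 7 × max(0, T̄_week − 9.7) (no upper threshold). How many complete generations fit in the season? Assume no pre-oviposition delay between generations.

3 generations

Weekly DD (7 × max(0, T̄ − 9.7)): 0.0, 95.9, 18.9, 53.9, 94.5, 43.4, 35.7, 0.0, 61.6, 0.0.
Season total = 403.9 DD.
Complete generations = ⌊403.9 / 131⌋ = 3.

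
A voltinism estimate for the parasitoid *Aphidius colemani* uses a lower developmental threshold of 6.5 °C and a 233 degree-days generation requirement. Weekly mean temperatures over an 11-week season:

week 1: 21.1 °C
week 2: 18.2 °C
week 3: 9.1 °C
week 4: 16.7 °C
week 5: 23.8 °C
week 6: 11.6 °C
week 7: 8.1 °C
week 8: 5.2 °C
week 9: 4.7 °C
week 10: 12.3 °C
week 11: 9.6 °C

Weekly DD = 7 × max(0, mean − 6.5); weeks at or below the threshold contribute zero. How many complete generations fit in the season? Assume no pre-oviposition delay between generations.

2 generations

Weekly DD (7 × max(0, T̄ − 6.5)): 102.2, 81.9, 18.2, 71.4, 121.1, 35.7, 11.2, 0.0, 0.0, 40.6, 21.7.
Season total = 504.0 DD.
Complete generations = ⌊504.0 / 233⌋ = 2.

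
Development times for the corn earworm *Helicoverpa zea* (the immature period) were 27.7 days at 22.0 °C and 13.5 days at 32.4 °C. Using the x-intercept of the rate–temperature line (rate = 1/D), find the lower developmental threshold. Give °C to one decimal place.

Under the model K = D·(T − T_b), so D₁·(T₁ − T_b) = D₂·(T₂ − T_b).
27.7·(22.0 − T_b) = 13.5·(32.4 − T_b)
T_b = (27.7·22.0 − 13.5·32.4) / (27.7 − 13.5) = 172.00 / 14.2 = 12.113 °C ≈ 12.1 °C.

12.1 °C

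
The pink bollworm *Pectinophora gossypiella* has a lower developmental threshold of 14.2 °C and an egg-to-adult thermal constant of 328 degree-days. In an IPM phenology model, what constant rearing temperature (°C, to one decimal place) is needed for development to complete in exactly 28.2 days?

Required daily accumulation = 328 / 28.2 = 11.631 DD/day.
T = T_base + 11.631 = 14.2 + 11.631 = 25.831 ≈ 25.8 °C.

25.8 °C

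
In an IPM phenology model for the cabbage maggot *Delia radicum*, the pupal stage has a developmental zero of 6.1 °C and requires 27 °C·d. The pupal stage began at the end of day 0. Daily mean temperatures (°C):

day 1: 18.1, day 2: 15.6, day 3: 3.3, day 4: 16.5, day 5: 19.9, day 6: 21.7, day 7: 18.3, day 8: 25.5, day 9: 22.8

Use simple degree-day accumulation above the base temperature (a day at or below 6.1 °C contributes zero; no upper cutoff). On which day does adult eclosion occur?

Daily DD above 6.1 °C: 12.0, 9.5, 0.0, 10.4, 13.8, 15.6, 12.2, 19.4, 16.7.
Cumulative: 12.0, 21.5, 21.5, 31.9, 45.7, 61.3, 73.5, 92.9, 109.6.
The total first reaches 27 DD on day 4.

day 4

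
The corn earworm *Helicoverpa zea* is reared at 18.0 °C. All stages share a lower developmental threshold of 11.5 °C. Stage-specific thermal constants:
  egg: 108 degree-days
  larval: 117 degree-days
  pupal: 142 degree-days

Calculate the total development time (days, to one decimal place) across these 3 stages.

Daily accumulation at 18.0 °C = 18.0 − 11.5 = 6.5 DD/day.
Total K = 108 + 117 + 142 = 367 DD.
Total duration = 367 / 6.5 = 56.462 ≈ 56.5 days.

56.5 days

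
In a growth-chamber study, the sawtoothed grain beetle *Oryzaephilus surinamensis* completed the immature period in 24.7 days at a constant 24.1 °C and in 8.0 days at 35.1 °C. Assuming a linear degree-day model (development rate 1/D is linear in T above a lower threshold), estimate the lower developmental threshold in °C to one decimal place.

18.8 °C

Linear rate model ⇒ the product D·(T − T_b) is constant across temperatures.
24.7·(24.1 − T_b) = 8.0·(35.1 − T_b)
T_b = (24.7·24.1 − 8.0·35.1) / (24.7 − 8.0) = 314.47 / 16.7 = 18.831 °C ≈ 18.8 °C.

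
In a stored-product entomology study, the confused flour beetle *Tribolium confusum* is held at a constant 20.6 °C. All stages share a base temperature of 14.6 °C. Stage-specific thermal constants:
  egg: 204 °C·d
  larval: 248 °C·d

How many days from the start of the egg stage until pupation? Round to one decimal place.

75.3 days

Daily accumulation at 20.6 °C = 20.6 − 14.6 = 6.0 DD/day.
Total K = 204 + 248 = 452 DD.
Total duration = 452 / 6.0 = 75.333 ≈ 75.3 days.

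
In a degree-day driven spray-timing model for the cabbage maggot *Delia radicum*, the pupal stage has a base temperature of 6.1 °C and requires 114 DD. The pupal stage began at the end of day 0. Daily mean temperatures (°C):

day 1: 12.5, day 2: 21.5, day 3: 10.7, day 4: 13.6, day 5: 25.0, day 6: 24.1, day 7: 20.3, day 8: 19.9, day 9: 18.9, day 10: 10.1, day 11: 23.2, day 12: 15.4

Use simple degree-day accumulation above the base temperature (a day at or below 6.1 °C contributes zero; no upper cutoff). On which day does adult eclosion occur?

Daily DD above 6.1 °C: 6.4, 15.4, 4.6, 7.5, 18.9, 18.0, 14.2, 13.8, 12.8, 4.0, 17.1, 9.3.
Cumulative: 6.4, 21.8, 26.4, 33.9, 52.8, 70.8, 85.0, 98.8, 111.6, 115.6, 132.7, 142.0.
The total first reaches 114 DD on day 10.

day 10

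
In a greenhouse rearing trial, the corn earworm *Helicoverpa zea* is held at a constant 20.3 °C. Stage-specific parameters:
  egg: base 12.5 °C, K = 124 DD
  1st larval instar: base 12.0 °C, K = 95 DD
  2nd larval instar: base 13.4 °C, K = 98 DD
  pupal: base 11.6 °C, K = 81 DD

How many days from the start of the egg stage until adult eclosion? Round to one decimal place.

egg: 124 / (20.3 − 12.5) = 124 / 7.8 = 15.897 d.
1st larval instar: 95 / (20.3 − 12.0) = 95 / 8.3 = 11.446 d.
2nd larval instar: 98 / (20.3 − 13.4) = 98 / 6.9 = 14.203 d.
pupal: 81 / (20.3 − 11.6) = 81 / 8.7 = 9.310 d.
Sum = 50.856 ≈ 50.9 days.

50.9 days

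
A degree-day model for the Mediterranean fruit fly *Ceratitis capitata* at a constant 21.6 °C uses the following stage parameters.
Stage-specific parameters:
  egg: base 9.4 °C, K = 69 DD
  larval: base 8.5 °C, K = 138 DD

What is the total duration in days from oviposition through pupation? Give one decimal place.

16.2 days

egg: 69 / (21.6 − 9.4) = 69 / 12.2 = 5.656 d.
larval: 138 / (21.6 − 8.5) = 138 / 13.1 = 10.534 d.
Sum = 16.190 ≈ 16.2 days.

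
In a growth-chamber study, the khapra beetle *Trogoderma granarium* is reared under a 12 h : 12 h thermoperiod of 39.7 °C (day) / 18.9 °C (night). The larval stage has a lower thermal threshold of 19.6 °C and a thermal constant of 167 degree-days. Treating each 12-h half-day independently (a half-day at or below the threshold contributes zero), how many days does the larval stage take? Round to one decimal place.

16.6 days

Day half: max(0, 39.7 − 19.6) × 0.5 = 20.1 × 0.5 = 10.05 DD.
Night half: max(0, 18.9 − 19.6) × 0.5 = 0.0 × 0.5 = 0.00 DD.
Per 24 h: 10.05 DD/day.
Duration = 167 / 10.05 = 16.617 ≈ 16.6 days.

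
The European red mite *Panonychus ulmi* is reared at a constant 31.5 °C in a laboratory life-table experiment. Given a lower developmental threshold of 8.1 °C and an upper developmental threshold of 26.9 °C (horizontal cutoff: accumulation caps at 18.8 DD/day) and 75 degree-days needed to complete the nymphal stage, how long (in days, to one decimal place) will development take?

Temperature 31.5 °C exceeds the upper threshold, so daily accumulation caps at 26.9 − 8.1 = 18.8 DD/day.
Duration = 75 / 18.8 = 3.989 ≈ 4.0 days.

4.0 days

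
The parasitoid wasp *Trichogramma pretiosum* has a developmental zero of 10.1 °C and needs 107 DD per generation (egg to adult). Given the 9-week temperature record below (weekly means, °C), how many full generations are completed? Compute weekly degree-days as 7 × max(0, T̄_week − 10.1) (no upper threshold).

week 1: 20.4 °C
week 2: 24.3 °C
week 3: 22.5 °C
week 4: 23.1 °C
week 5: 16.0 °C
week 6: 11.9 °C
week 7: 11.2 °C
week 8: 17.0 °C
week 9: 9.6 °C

4 generations

Weekly DD (7 × max(0, T̄ − 10.1)): 72.1, 99.4, 86.8, 91.0, 41.3, 12.6, 7.7, 48.3, 0.0.
Season total = 459.2 DD.
Complete generations = ⌊459.2 / 107⌋ = 4.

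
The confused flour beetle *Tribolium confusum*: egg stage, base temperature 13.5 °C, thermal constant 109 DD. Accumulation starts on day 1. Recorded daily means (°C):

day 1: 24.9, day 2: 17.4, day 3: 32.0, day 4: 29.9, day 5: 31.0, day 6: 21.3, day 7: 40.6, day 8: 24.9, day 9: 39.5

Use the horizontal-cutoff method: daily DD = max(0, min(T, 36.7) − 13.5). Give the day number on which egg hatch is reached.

day 8

Daily DD above 13.5 °C (capped at 23.2): 11.4, 3.9, 18.5, 16.4, 17.5, 7.8, 23.2, 11.4, 23.2.
Cumulative: 11.4, 15.3, 33.8, 50.2, 67.7, 75.5, 98.7, 110.1, 133.3.
The total first reaches 109 DD on day 8.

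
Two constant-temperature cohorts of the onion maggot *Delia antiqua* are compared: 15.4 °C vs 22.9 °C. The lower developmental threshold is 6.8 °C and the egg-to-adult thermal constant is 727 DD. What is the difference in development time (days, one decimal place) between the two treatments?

39.4 days

At 15.4 °C: 727 / (15.4 − 6.8) = 727 / 8.6 = 84.535 d.
At 22.9 °C: 727 / (22.9 − 6.8) = 727 / 16.1 = 45.155 d.
Difference = |84.535 − 45.155| = 39.380 ≈ 39.4 days.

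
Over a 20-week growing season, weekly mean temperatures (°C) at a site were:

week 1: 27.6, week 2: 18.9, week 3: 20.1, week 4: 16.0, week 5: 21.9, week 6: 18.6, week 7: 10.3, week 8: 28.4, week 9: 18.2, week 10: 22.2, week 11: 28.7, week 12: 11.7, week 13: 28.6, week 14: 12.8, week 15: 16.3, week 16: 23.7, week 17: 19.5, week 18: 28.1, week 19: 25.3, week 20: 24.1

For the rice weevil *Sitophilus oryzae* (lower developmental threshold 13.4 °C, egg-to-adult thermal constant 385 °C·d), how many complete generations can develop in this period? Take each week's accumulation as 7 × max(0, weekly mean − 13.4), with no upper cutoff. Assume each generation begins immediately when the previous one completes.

2 generations

Weekly DD (7 × max(0, T̄ − 13.4)): 99.4, 38.5, 46.9, 18.2, 59.5, 36.4, 0.0, 105.0, 33.6, 61.6, 107.1, 0.0, 106.4, 0.0, 20.3, 72.1, 42.7, 102.9, 83.3, 74.9.
Season total = 1108.8 DD.
Complete generations = ⌊1108.8 / 385⌋ = 2.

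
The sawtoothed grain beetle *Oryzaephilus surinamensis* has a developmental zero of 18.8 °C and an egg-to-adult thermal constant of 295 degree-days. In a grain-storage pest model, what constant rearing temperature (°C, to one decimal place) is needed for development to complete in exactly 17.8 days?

Required daily accumulation = 295 / 17.8 = 16.573 DD/day.
T = T_base + 16.573 = 18.8 + 16.573 = 35.373 ≈ 35.4 °C.

35.4 °C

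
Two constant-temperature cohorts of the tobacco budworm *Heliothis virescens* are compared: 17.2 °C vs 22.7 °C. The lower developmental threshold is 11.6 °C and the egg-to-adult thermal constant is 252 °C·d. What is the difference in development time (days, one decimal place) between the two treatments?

At 17.2 °C: 252 / (17.2 − 11.6) = 252 / 5.6 = 45.000 d.
At 22.7 °C: 252 / (22.7 − 11.6) = 252 / 11.1 = 22.703 d.
Difference = |45.000 − 22.703| = 22.297 ≈ 22.3 days.

22.3 days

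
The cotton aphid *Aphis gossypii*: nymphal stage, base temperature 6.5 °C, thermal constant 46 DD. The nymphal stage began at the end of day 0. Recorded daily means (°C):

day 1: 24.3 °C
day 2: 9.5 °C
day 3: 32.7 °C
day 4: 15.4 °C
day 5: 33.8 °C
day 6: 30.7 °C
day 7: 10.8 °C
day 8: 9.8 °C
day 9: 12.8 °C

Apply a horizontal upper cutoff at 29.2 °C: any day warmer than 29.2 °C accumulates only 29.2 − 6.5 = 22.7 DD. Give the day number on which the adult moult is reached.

day 4

Daily DD above 6.5 °C (capped at 22.7): 17.8, 3.0, 22.7, 8.9, 22.7, 22.7, 4.3, 3.3, 6.3.
Cumulative: 17.8, 20.8, 43.5, 52.4, 75.1, 97.8, 102.1, 105.4, 111.7.
The total first reaches 46 DD on day 4.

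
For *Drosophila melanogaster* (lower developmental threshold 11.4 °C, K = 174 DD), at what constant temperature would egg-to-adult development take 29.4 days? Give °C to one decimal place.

Required daily accumulation = 174 / 29.4 = 5.918 DD/day.
T = T_base + 5.918 = 11.4 + 5.918 = 17.318 ≈ 17.3 °C.

17.3 °C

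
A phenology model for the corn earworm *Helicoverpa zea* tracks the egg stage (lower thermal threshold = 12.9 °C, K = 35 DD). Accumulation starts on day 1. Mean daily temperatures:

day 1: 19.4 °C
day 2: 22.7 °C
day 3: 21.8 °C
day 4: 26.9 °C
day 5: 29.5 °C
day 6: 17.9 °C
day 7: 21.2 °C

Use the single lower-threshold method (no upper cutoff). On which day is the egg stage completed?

day 4

Daily DD above 12.9 °C: 6.5, 9.8, 8.9, 14.0, 16.6, 5.0, 8.3.
Cumulative: 6.5, 16.3, 25.2, 39.2, 55.8, 60.8, 69.1.
The total first reaches 35 DD on day 4.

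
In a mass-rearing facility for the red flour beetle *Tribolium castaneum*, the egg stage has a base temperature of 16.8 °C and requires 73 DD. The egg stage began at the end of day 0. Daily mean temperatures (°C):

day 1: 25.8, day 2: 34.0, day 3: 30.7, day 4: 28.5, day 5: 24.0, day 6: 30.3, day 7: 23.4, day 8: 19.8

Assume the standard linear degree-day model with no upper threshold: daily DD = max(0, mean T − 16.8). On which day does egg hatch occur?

Daily DD above 16.8 °C: 9.0, 17.2, 13.9, 11.7, 7.2, 13.5, 6.6, 3.0.
Cumulative: 9.0, 26.2, 40.1, 51.8, 59.0, 72.5, 79.1, 82.1.
The total first reaches 73 DD on day 7.

day 7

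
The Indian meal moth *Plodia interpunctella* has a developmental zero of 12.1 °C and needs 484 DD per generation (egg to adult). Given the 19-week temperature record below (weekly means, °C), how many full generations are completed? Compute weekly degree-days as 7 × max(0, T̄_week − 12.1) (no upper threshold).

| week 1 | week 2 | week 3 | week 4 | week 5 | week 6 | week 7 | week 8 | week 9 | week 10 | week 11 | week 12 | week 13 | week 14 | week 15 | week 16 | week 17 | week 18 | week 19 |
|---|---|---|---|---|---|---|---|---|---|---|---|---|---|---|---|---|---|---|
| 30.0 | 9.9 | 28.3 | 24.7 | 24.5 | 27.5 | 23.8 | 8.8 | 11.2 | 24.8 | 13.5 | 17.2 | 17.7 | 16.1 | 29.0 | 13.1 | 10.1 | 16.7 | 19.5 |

2 generations

Weekly DD (7 × max(0, T̄ − 12.1)): 125.3, 0.0, 113.4, 88.2, 86.8, 107.8, 81.9, 0.0, 0.0, 88.9, 9.8, 35.7, 39.2, 28.0, 118.3, 7.0, 0.0, 32.2, 51.8.
Season total = 1014.3 DD.
Complete generations = ⌊1014.3 / 484⌋ = 2.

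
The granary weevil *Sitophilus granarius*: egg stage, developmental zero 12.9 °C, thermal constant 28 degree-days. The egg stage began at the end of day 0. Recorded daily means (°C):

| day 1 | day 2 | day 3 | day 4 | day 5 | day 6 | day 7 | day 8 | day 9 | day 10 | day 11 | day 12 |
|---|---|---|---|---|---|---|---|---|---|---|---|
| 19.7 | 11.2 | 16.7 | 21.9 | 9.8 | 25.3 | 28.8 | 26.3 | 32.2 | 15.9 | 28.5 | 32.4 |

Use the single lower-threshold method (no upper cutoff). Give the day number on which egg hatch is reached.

Daily DD above 12.9 °C: 6.8, 0.0, 3.8, 9.0, 0.0, 12.4, 15.9, 13.4, 19.3, 3.0, 15.6, 19.5.
Cumulative: 6.8, 6.8, 10.6, 19.6, 19.6, 32.0, 47.9, 61.3, 80.6, 83.6, 99.2, 118.7.
The total first reaches 28 DD on day 6.

day 6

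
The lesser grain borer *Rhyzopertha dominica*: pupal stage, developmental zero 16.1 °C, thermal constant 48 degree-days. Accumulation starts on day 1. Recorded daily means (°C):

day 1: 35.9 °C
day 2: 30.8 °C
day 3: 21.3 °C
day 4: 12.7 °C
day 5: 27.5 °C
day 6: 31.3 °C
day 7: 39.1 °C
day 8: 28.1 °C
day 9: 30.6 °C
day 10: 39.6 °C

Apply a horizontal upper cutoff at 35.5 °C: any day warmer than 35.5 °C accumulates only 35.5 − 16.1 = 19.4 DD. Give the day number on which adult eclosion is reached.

Daily DD above 16.1 °C (capped at 19.4): 19.4, 14.7, 5.2, 0.0, 11.4, 15.2, 19.4, 12.0, 14.5, 19.4.
Cumulative: 19.4, 34.1, 39.3, 39.3, 50.7, 65.9, 85.3, 97.3, 111.8, 131.2.
The total first reaches 48 DD on day 5.

day 5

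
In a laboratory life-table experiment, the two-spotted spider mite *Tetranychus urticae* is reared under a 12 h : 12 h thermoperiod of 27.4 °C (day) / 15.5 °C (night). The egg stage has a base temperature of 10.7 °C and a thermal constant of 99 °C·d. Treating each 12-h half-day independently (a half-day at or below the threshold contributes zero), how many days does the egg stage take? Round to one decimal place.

9.2 days

Day half: max(0, 27.4 − 10.7) × 0.5 = 16.7 × 0.5 = 8.35 DD.
Night half: max(0, 15.5 − 10.7) × 0.5 = 4.8 × 0.5 = 2.40 DD.
Per 24 h: 10.75 DD/day.
Duration = 99 / 10.75 = 9.209 ≈ 9.2 days.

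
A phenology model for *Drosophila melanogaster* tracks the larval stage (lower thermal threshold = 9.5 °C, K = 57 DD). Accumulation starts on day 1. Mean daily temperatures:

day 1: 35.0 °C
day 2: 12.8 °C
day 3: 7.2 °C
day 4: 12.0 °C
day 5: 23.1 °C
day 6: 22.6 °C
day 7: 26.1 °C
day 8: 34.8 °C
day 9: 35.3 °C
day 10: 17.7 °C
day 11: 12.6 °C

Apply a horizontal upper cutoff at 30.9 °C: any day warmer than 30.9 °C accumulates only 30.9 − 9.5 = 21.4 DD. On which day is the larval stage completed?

day 7

Daily DD above 9.5 °C (capped at 21.4): 21.4, 3.3, 0.0, 2.5, 13.6, 13.1, 16.6, 21.4, 21.4, 8.2, 3.1.
Cumulative: 21.4, 24.7, 24.7, 27.2, 40.8, 53.9, 70.5, 91.9, 113.3, 121.5, 124.6.
The total first reaches 57 DD on day 7.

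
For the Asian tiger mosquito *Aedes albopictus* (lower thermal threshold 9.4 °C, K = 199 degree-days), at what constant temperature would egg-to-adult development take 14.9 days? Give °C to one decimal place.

Required daily accumulation = 199 / 14.9 = 13.356 DD/day.
T = T_base + 13.356 = 9.4 + 13.356 = 22.756 ≈ 22.8 °C.

22.8 °C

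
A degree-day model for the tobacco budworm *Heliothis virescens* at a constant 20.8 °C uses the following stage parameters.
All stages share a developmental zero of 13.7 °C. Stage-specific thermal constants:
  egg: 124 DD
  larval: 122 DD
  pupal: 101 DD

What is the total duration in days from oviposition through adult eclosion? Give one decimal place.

Daily accumulation at 20.8 °C = 20.8 − 13.7 = 7.1 DD/day.
Total K = 124 + 122 + 101 = 347 DD.
Total duration = 347 / 7.1 = 48.873 ≈ 48.9 days.

48.9 days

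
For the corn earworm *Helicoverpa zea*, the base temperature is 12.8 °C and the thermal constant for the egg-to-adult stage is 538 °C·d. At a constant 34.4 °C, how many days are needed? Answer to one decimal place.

24.9 days

Daily accumulation = 34.4 − 12.8 = 21.6 DD/day.
Duration = 538 / 21.6 = 24.907 ≈ 24.9 days.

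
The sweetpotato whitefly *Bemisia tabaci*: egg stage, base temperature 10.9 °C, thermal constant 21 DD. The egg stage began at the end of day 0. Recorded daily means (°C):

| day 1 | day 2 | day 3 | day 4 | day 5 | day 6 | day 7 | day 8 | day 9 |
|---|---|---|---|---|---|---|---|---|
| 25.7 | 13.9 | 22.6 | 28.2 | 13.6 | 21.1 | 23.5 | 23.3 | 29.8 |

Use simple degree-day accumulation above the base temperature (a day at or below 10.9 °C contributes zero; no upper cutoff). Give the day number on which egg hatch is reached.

day 3

Daily DD above 10.9 °C: 14.8, 3.0, 11.7, 17.3, 2.7, 10.2, 12.6, 12.4, 18.9.
Cumulative: 14.8, 17.8, 29.5, 46.8, 49.5, 59.7, 72.3, 84.7, 103.6.
The total first reaches 21 DD on day 3.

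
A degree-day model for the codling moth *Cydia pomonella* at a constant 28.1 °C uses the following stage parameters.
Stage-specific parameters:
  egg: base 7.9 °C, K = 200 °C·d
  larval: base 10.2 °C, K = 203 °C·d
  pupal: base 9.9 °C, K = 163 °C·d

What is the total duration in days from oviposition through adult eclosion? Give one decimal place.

egg: 200 / (28.1 − 7.9) = 200 / 20.2 = 9.901 d.
larval: 203 / (28.1 − 10.2) = 203 / 17.9 = 11.341 d.
pupal: 163 / (28.1 − 9.9) = 163 / 18.2 = 8.956 d.
Sum = 30.198 ≈ 30.2 days.

30.2 days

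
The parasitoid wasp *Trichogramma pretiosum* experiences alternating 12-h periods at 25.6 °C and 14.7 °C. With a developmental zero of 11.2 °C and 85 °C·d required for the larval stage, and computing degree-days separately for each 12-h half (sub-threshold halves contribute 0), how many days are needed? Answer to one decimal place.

Day half: max(0, 25.6 − 11.2) × 0.5 = 14.4 × 0.5 = 7.20 DD.
Night half: max(0, 14.7 − 11.2) × 0.5 = 3.5 × 0.5 = 1.75 DD.
Per 24 h: 8.95 DD/day.
Duration = 85 / 8.95 = 9.497 ≈ 9.5 days.

9.5 days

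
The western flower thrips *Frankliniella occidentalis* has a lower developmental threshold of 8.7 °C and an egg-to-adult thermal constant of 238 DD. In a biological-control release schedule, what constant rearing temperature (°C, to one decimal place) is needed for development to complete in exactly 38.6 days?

14.9 °C

Required daily accumulation = 238 / 38.6 = 6.166 DD/day.
T = T_base + 6.166 = 8.7 + 6.166 = 14.866 ≈ 14.9 °C.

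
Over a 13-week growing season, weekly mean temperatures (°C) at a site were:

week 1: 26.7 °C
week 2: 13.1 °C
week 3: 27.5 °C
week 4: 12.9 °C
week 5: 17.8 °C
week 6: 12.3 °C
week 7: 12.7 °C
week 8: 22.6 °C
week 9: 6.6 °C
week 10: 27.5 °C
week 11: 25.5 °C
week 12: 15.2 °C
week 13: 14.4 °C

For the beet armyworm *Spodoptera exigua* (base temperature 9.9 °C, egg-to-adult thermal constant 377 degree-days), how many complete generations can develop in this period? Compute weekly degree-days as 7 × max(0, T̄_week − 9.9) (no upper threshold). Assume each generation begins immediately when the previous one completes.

2 generations

Weekly DD (7 × max(0, T̄ − 9.9)): 117.6, 22.4, 123.2, 21.0, 55.3, 16.8, 19.6, 88.9, 0.0, 123.2, 109.2, 37.1, 31.5.
Season total = 765.8 DD.
Complete generations = ⌊765.8 / 377⌋ = 2.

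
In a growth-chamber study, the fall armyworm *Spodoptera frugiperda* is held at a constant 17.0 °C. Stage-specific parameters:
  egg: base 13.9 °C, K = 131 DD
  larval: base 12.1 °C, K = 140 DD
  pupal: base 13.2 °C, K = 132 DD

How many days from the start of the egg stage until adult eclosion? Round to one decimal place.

105.6 days

egg: 131 / (17.0 − 13.9) = 131 / 3.1 = 42.258 d.
larval: 140 / (17.0 − 12.1) = 140 / 4.9 = 28.571 d.
pupal: 132 / (17.0 − 13.2) = 132 / 3.8 = 34.737 d.
Sum = 105.566 ≈ 105.6 days.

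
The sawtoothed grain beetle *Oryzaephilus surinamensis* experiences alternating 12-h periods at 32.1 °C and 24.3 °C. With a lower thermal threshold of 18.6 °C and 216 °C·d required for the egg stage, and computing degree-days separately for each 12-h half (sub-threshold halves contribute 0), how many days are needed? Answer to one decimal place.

22.5 days

Day half: max(0, 32.1 − 18.6) × 0.5 = 13.5 × 0.5 = 6.75 DD.
Night half: max(0, 24.3 − 18.6) × 0.5 = 5.7 × 0.5 = 2.85 DD.
Per 24 h: 9.60 DD/day.
Duration = 216 / 9.60 = 22.500 ≈ 22.5 days.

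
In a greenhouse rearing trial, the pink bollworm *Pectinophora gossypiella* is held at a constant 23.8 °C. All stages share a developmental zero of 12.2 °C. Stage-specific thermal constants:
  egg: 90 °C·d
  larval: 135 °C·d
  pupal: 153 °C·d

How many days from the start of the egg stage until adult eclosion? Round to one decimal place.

32.6 days

Daily accumulation at 23.8 °C = 23.8 − 12.2 = 11.6 DD/day.
Total K = 90 + 135 + 153 = 378 DD.
Total duration = 378 / 11.6 = 32.586 ≈ 32.6 days.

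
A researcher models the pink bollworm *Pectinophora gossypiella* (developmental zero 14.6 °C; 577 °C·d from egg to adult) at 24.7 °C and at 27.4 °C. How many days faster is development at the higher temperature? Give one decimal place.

12.1 days

At 24.7 °C: 577 / (24.7 − 14.6) = 577 / 10.1 = 57.129 d.
At 27.4 °C: 577 / (27.4 − 14.6) = 577 / 12.8 = 45.078 d.
Difference = |57.129 − 45.078| = 12.051 ≈ 12.1 days.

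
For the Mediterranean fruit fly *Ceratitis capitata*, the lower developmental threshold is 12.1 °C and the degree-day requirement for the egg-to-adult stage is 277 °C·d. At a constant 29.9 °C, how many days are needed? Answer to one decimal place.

Daily accumulation = 29.9 − 12.1 = 17.8 DD/day.
Duration = 277 / 17.8 = 15.562 ≈ 15.6 days.

15.6 days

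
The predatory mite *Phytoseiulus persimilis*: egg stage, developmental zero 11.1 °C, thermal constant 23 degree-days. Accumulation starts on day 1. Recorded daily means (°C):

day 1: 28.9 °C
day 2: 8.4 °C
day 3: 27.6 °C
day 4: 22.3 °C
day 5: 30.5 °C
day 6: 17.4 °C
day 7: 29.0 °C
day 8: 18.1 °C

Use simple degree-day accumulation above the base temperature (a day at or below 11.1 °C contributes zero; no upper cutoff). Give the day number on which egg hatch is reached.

Daily DD above 11.1 °C: 17.8, 0.0, 16.5, 11.2, 19.4, 6.3, 17.9, 7.0.
Cumulative: 17.8, 17.8, 34.3, 45.5, 64.9, 71.2, 89.1, 96.1.
The total first reaches 23 DD on day 3.

day 3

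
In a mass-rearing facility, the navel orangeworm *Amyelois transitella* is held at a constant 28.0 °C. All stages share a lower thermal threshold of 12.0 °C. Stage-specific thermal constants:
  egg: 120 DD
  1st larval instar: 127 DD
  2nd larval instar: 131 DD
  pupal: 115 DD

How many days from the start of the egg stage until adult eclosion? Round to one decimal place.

30.8 days

Daily accumulation at 28.0 °C = 28.0 − 12.0 = 16.0 DD/day.
Total K = 120 + 127 + 131 + 115 = 493 DD.
Total duration = 493 / 16.0 = 30.812 ≈ 30.8 days.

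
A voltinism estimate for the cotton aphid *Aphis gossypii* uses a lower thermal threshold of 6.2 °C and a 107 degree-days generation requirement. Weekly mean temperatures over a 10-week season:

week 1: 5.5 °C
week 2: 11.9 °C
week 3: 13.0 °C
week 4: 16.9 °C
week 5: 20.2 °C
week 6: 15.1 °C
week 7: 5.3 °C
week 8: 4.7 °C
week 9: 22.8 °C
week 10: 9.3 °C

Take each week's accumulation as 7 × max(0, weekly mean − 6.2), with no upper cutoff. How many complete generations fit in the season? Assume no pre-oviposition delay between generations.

Weekly DD (7 × max(0, T̄ − 6.2)): 0.0, 39.9, 47.6, 74.9, 98.0, 62.3, 0.0, 0.0, 116.2, 21.7.
Season total = 460.6 DD.
Complete generations = ⌊460.6 / 107⌋ = 4.

4 generations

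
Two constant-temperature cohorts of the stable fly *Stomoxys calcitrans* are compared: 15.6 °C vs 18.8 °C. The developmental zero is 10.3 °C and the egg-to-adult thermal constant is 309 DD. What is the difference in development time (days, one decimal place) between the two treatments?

At 15.6 °C: 309 / (15.6 − 10.3) = 309 / 5.3 = 58.302 d.
At 18.8 °C: 309 / (18.8 − 10.3) = 309 / 8.5 = 36.353 d.
Difference = |58.302 − 36.353| = 21.949 ≈ 21.9 days.

21.9 days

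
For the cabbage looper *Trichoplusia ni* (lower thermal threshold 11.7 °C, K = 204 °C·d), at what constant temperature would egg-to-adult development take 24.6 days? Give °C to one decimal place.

Required daily accumulation = 204 / 24.6 = 8.293 DD/day.
T = T_base + 8.293 = 11.7 + 8.293 = 19.993 ≈ 20.0 °C.

20.0 °C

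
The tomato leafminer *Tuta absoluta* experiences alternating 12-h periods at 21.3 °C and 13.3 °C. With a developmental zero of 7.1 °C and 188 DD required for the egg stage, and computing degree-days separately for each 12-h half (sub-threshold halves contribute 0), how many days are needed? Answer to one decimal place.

18.4 days

Day half: max(0, 21.3 − 7.1) × 0.5 = 14.2 × 0.5 = 7.10 DD.
Night half: max(0, 13.3 − 7.1) × 0.5 = 6.2 × 0.5 = 3.10 DD.
Per 24 h: 10.20 DD/day.
Duration = 188 / 10.20 = 18.431 ≈ 18.4 days.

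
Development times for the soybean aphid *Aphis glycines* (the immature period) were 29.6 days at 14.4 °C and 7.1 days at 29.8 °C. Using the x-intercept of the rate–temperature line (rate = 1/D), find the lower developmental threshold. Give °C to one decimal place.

9.5 °C

Equal thermal constants: D₁(T₁ − T_b) = D₂(T₂ − T_b).
29.6·(14.4 − T_b) = 7.1·(29.8 − T_b)
T_b = (29.6·14.4 − 7.1·29.8) / (29.6 − 7.1) = 214.66 / 22.5 = 9.540 °C ≈ 9.5 °C.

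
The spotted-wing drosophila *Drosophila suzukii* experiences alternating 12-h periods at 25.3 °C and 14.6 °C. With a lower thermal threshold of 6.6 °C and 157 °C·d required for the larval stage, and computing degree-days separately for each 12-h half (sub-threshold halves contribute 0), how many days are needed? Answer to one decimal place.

11.8 days

Day half: max(0, 25.3 − 6.6) × 0.5 = 18.7 × 0.5 = 9.35 DD.
Night half: max(0, 14.6 − 6.6) × 0.5 = 8.0 × 0.5 = 4.00 DD.
Per 24 h: 13.35 DD/day.
Duration = 157 / 13.35 = 11.760 ≈ 11.8 days.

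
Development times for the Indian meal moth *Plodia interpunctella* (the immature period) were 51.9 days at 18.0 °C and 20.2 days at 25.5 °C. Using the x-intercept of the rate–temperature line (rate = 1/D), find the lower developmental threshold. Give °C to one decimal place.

Equal thermal constants: D₁(T₁ − T_b) = D₂(T₂ − T_b).
51.9·(18.0 − T_b) = 20.2·(25.5 − T_b)
T_b = (51.9·18.0 − 20.2·25.5) / (51.9 − 20.2) = 419.10 / 31.7 = 13.221 °C ≈ 13.2 °C.

13.2 °C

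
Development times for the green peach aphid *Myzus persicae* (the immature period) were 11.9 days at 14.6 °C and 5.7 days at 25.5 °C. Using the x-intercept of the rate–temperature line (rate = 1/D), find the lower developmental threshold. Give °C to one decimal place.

4.6 °C

Under the model K = D·(T − T_b), so D₁·(T₁ − T_b) = D₂·(T₂ − T_b).
11.9·(14.6 − T_b) = 5.7·(25.5 − T_b)
T_b = (11.9·14.6 − 5.7·25.5) / (11.9 − 5.7) = 28.39 / 6.2 = 4.579 °C ≈ 4.6 °C.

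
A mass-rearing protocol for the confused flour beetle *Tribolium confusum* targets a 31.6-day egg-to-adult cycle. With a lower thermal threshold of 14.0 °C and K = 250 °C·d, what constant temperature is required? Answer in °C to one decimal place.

21.9 °C

Required daily accumulation = 250 / 31.6 = 7.911 DD/day.
T = T_base + 7.911 = 14.0 + 7.911 = 21.911 ≈ 21.9 °C.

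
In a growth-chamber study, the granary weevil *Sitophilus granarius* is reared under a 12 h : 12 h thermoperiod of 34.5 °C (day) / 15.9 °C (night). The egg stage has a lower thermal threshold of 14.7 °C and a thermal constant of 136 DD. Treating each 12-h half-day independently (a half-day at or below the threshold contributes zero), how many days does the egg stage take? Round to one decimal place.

13.0 days

Day half: max(0, 34.5 − 14.7) × 0.5 = 19.8 × 0.5 = 9.90 DD.
Night half: max(0, 15.9 − 14.7) × 0.5 = 1.2 × 0.5 = 0.60 DD.
Per 24 h: 10.50 DD/day.
Duration = 136 / 10.50 = 12.952 ≈ 13.0 days.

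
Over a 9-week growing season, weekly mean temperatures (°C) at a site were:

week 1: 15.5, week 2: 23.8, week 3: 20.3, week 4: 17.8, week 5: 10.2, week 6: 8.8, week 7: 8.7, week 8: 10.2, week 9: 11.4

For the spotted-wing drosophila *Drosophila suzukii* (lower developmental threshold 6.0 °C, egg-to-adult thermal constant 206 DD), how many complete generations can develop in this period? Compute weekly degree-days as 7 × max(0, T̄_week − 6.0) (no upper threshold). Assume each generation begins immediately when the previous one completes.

2 generations

Weekly DD (7 × max(0, T̄ − 6.0)): 66.5, 124.6, 100.1, 82.6, 29.4, 19.6, 18.9, 29.4, 37.8.
Season total = 508.9 DD.
Complete generations = ⌊508.9 / 206⌋ = 2.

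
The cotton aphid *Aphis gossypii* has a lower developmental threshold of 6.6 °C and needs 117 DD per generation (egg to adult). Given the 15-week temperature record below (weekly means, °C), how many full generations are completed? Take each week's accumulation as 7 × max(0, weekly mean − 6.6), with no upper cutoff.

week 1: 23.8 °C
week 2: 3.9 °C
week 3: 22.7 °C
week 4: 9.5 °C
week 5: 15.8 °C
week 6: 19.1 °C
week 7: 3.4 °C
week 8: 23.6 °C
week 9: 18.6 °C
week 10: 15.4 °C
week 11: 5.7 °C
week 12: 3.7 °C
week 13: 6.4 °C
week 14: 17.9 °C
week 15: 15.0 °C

Weekly DD (7 × max(0, T̄ − 6.6)): 120.4, 0.0, 112.7, 20.3, 64.4, 87.5, 0.0, 119.0, 84.0, 61.6, 0.0, 0.0, 0.0, 79.1, 58.8.
Season total = 807.8 DD.
Complete generations = ⌊807.8 / 117⌋ = 6.

6 generations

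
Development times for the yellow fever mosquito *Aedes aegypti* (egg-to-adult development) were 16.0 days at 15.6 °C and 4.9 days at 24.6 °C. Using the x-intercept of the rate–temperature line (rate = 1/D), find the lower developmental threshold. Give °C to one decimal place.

11.6 °C

Under the model K = D·(T − T_b), so D₁·(T₁ − T_b) = D₂·(T₂ − T_b).
16.0·(15.6 − T_b) = 4.9·(24.6 − T_b)
T_b = (16.0·15.6 − 4.9·24.6) / (16.0 − 4.9) = 129.06 / 11.1 = 11.627 °C ≈ 11.6 °C.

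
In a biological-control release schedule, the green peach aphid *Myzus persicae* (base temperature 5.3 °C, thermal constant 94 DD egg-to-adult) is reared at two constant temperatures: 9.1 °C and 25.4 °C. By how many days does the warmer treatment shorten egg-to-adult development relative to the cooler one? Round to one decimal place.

20.1 days

At 9.1 °C: 94 / (9.1 − 5.3) = 94 / 3.8 = 24.737 d.
At 25.4 °C: 94 / (25.4 − 5.3) = 94 / 20.1 = 4.677 d.
Difference = |24.737 − 4.677| = 20.060 ≈ 20.1 days.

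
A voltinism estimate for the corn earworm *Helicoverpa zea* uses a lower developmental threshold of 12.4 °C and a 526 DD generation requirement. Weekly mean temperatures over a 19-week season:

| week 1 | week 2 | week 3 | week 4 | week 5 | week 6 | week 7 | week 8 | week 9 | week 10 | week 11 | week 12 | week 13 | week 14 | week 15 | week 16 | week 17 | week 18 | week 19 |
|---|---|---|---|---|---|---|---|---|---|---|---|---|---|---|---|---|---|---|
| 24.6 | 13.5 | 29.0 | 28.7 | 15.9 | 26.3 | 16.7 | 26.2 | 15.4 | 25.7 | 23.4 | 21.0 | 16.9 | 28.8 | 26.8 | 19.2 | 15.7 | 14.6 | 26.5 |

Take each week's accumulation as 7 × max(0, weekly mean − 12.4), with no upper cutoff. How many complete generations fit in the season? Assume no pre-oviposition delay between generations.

Weekly DD (7 × max(0, T̄ − 12.4)): 85.4, 7.7, 116.2, 114.1, 24.5, 97.3, 30.1, 96.6, 21.0, 93.1, 77.0, 60.2, 31.5, 114.8, 100.8, 47.6, 23.1, 15.4, 98.7.
Season total = 1255.1 DD.
Complete generations = ⌊1255.1 / 526⌋ = 2.

2 generations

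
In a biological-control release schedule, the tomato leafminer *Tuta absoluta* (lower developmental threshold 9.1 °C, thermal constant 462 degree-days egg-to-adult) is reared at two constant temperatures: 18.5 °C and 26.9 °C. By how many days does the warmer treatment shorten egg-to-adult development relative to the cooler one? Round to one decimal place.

23.2 days

At 18.5 °C: 462 / (18.5 − 9.1) = 462 / 9.4 = 49.149 d.
At 26.9 °C: 462 / (26.9 − 9.1) = 462 / 17.8 = 25.955 d.
Difference = |49.149 − 25.955| = 23.194 ≈ 23.2 days.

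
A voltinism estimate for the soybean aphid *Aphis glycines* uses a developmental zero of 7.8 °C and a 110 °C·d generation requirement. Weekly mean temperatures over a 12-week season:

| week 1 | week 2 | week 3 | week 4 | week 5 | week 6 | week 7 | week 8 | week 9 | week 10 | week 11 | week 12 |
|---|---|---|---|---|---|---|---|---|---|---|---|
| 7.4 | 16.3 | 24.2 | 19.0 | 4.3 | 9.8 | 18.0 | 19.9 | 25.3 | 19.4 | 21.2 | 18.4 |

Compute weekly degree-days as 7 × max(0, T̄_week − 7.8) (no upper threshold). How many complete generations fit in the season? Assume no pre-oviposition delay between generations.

Weekly DD (7 × max(0, T̄ − 7.8)): 0.0, 59.5, 114.8, 78.4, 0.0, 14.0, 71.4, 84.7, 122.5, 81.2, 93.8, 74.2.
Season total = 794.5 DD.
Complete generations = ⌊794.5 / 110⌋ = 7.

7 generations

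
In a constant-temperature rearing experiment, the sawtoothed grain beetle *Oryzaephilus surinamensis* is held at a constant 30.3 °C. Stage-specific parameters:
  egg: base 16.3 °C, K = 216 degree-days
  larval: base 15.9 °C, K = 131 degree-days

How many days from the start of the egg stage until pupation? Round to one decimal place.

24.5 days

egg: 216 / (30.3 − 16.3) = 216 / 14.0 = 15.429 d.
larval: 131 / (30.3 − 15.9) = 131 / 14.4 = 9.097 d.
Sum = 24.526 ≈ 24.5 days.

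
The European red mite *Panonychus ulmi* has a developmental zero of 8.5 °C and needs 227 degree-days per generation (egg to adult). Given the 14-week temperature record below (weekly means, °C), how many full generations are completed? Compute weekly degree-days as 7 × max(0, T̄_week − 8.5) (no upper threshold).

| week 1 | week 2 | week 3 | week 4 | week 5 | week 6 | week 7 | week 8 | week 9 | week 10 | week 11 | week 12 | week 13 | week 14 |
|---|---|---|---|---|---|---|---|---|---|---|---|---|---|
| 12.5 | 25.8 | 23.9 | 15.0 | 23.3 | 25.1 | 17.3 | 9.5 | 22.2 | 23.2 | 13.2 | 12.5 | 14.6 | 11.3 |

Weekly DD (7 × max(0, T̄ − 8.5)): 28.0, 121.1, 107.8, 45.5, 103.6, 116.2, 61.6, 7.0, 95.9, 102.9, 32.9, 28.0, 42.7, 19.6.
Season total = 912.8 DD.
Complete generations = ⌊912.8 / 227⌋ = 4.

4 generations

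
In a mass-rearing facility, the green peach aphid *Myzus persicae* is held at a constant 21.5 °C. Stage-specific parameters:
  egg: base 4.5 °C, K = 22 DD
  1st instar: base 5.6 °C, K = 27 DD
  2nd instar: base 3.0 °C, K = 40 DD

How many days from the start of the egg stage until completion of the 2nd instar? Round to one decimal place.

5.2 days

egg: 22 / (21.5 − 4.5) = 22 / 17.0 = 1.294 d.
1st instar: 27 / (21.5 − 5.6) = 27 / 15.9 = 1.698 d.
2nd instar: 40 / (21.5 − 3.0) = 40 / 18.5 = 2.162 d.
Sum = 5.154 ≈ 5.2 days.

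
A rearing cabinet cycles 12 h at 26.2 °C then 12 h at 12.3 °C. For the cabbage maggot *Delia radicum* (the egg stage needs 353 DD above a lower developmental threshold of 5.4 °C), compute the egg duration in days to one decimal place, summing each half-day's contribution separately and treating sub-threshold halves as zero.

25.5 days

Day half: max(0, 26.2 − 5.4) × 0.5 = 20.8 × 0.5 = 10.40 DD.
Night half: max(0, 12.3 − 5.4) × 0.5 = 6.9 × 0.5 = 3.45 DD.
Per 24 h: 13.85 DD/day.
Duration = 353 / 13.85 = 25.487 ≈ 25.5 days.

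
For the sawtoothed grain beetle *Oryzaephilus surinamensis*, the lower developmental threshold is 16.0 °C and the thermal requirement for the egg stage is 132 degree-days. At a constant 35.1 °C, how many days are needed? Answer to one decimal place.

Daily accumulation = 35.1 − 16.0 = 19.1 DD/day.
Duration = 132 / 19.1 = 6.911 ≈ 6.9 days.

6.9 days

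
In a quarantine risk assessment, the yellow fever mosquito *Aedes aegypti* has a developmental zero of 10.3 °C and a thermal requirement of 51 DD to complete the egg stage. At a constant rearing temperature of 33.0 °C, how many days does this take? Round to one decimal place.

2.2 days

Daily accumulation = 33.0 − 10.3 = 22.7 DD/day.
Duration = 51 / 22.7 = 2.247 ≈ 2.2 days.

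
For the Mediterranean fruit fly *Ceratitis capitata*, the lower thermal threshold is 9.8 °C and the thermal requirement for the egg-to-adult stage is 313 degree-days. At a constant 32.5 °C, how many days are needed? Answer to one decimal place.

Daily accumulation = 32.5 − 9.8 = 22.7 DD/day.
Duration = 313 / 22.7 = 13.789 ≈ 13.8 days.

13.8 days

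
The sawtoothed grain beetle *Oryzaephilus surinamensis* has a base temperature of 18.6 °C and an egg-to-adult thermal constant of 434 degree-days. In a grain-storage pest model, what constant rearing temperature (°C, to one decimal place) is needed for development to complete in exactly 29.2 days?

33.5 °C

Required daily accumulation = 434 / 29.2 = 14.863 DD/day.
T = T_base + 14.863 = 18.6 + 14.863 = 33.463 ≈ 33.5 °C.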